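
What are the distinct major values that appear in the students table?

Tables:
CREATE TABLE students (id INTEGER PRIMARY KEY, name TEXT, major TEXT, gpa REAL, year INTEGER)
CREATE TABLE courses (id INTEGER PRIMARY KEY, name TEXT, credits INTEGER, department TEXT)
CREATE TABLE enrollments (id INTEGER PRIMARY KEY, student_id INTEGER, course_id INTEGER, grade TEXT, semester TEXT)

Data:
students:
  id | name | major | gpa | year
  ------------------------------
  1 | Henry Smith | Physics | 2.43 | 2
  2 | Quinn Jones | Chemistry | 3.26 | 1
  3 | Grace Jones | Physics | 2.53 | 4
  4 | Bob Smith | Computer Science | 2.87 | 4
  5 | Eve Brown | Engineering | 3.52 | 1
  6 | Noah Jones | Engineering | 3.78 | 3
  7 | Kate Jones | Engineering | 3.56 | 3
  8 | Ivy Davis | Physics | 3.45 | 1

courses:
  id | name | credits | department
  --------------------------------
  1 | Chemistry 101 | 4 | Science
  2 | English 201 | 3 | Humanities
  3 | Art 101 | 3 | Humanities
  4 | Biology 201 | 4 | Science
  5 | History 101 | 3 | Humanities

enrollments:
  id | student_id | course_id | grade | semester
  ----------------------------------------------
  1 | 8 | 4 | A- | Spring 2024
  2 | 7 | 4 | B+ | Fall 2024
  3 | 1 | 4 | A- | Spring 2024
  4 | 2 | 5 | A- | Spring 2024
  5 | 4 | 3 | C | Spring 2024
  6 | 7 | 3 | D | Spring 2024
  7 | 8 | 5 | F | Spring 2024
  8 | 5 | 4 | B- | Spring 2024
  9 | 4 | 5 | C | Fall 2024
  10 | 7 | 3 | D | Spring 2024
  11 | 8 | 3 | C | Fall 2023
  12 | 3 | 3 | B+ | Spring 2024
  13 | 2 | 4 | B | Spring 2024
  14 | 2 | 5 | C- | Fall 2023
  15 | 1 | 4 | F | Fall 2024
SELECT DISTINCT major FROM students

Execution result:
major
Physics
Chemistry
Computer Science
Engineering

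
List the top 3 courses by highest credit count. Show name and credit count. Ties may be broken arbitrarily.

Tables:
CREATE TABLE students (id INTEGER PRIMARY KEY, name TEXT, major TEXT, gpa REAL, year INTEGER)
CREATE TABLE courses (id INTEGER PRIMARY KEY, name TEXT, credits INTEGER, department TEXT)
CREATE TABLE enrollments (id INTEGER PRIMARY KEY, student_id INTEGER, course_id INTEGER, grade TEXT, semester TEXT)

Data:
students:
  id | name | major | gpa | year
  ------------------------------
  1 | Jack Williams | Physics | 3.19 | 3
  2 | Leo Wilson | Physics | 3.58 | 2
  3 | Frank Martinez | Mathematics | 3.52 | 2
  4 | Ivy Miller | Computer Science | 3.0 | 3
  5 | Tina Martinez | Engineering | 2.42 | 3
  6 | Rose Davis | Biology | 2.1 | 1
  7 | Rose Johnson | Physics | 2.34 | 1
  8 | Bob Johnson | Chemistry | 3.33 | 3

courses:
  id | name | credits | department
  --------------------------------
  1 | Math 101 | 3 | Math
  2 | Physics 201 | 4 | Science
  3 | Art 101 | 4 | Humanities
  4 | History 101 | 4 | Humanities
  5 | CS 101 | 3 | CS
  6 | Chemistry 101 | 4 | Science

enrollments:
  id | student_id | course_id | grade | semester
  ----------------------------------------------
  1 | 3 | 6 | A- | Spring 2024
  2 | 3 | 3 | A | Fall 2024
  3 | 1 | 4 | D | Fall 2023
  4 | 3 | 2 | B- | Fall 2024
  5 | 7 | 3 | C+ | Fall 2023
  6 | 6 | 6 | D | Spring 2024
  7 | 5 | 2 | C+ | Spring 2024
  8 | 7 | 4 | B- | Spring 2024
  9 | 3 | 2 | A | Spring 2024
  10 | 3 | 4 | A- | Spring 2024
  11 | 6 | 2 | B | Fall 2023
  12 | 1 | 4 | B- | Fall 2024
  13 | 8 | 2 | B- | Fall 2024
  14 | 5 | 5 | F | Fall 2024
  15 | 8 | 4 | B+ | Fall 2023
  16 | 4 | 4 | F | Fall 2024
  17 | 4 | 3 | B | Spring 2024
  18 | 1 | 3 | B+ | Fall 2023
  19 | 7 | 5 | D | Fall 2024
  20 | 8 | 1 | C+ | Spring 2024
SELECT name, credits FROM courses ORDER BY credits DESC LIMIT 3

Execution result:
name | credits
Physics 201 | 4
Art 101 | 4
History 101 | 4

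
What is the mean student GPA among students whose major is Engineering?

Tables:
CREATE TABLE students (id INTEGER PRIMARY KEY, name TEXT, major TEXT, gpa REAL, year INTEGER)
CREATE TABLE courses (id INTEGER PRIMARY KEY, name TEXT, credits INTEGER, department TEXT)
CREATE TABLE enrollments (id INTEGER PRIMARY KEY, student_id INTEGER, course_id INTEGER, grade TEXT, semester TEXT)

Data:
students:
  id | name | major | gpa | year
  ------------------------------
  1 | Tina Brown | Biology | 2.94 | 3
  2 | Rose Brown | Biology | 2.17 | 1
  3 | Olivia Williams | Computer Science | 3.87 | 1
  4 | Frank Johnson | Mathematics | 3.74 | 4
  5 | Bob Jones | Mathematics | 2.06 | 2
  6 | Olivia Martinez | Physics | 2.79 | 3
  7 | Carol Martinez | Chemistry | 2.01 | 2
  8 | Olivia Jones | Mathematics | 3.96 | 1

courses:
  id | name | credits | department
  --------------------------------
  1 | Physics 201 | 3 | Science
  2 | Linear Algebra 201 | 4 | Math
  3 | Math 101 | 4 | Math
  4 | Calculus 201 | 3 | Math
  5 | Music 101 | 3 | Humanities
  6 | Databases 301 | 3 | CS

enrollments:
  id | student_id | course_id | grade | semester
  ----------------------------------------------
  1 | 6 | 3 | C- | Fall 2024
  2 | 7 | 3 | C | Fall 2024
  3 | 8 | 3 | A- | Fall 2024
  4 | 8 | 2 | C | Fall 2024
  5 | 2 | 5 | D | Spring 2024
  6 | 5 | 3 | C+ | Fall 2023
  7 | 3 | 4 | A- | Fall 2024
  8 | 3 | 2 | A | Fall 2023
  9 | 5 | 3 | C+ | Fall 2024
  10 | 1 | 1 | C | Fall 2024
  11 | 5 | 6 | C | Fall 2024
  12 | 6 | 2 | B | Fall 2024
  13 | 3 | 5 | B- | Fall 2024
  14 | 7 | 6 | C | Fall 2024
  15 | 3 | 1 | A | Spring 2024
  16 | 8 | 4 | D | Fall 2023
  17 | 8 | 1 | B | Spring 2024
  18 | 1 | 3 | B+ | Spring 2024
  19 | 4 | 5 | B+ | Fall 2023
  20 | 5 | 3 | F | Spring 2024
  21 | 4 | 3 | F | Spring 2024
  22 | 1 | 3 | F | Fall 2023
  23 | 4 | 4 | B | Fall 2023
SELECT AVG(gpa) FROM students WHERE major = 'Engineering'

Execution result:
NULL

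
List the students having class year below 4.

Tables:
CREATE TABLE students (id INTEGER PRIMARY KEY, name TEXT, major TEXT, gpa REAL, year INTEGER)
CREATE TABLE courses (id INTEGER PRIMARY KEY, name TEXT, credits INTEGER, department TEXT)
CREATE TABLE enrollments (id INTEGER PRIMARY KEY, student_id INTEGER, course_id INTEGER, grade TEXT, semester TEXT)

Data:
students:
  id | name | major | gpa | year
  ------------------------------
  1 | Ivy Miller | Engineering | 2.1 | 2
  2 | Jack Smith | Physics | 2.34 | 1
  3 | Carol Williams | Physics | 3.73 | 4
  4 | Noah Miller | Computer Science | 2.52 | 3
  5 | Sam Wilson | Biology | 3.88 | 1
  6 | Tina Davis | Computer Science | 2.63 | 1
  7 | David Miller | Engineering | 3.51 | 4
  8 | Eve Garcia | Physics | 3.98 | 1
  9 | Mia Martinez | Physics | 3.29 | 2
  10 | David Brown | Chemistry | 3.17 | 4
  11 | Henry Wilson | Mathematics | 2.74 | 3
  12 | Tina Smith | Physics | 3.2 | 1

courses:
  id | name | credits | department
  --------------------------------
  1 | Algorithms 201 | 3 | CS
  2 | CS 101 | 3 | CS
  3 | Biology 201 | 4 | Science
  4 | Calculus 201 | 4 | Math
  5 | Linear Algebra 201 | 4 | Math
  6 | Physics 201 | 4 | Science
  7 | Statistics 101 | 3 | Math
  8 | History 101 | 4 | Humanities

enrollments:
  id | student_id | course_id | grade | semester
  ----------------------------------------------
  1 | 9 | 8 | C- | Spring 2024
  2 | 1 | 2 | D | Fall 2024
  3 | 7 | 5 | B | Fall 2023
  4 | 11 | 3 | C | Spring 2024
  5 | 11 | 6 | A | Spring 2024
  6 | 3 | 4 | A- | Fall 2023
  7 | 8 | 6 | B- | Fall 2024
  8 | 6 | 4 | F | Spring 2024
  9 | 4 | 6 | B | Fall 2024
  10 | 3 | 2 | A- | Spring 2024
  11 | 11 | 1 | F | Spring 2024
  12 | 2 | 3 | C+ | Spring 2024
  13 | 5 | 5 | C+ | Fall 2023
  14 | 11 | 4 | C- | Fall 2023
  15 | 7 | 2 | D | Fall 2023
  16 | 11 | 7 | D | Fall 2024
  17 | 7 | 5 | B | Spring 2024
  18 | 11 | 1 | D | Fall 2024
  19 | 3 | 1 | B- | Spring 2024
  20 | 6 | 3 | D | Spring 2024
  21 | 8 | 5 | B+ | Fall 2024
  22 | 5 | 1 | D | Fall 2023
SELECT name, year FROM students WHERE year < 4

Execution result:
name | year
Ivy Miller | 2
Jack Smith | 1
Noah Miller | 3
Sam Wilson | 1
Tina Davis | 1
Eve Garcia | 1
Mia Martinez | 2
Henry Wilson | 3
Tina Smith | 1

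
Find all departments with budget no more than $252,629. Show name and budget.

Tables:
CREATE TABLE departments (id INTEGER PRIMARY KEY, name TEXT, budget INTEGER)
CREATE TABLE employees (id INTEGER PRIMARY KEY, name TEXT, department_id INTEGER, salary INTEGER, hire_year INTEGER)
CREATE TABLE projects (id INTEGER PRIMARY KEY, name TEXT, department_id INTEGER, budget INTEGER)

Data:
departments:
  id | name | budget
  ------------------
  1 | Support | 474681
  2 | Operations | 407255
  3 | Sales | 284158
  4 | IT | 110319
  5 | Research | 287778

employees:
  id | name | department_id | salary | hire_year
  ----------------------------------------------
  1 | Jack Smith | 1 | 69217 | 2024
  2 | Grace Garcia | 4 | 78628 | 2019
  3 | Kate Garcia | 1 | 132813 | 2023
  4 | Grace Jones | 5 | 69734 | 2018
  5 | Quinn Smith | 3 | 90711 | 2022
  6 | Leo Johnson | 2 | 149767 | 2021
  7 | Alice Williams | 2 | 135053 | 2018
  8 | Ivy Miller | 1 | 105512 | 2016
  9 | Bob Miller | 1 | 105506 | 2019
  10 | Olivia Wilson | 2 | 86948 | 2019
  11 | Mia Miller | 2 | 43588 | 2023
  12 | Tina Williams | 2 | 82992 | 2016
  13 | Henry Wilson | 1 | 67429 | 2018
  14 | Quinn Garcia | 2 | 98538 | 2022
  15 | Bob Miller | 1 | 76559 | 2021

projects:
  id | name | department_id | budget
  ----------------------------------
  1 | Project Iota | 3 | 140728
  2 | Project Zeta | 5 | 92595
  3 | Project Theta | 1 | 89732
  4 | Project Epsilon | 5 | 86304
SELECT name, budget FROM departments WHERE budget <= 252629

Execution result:
name | budget
IT | 110319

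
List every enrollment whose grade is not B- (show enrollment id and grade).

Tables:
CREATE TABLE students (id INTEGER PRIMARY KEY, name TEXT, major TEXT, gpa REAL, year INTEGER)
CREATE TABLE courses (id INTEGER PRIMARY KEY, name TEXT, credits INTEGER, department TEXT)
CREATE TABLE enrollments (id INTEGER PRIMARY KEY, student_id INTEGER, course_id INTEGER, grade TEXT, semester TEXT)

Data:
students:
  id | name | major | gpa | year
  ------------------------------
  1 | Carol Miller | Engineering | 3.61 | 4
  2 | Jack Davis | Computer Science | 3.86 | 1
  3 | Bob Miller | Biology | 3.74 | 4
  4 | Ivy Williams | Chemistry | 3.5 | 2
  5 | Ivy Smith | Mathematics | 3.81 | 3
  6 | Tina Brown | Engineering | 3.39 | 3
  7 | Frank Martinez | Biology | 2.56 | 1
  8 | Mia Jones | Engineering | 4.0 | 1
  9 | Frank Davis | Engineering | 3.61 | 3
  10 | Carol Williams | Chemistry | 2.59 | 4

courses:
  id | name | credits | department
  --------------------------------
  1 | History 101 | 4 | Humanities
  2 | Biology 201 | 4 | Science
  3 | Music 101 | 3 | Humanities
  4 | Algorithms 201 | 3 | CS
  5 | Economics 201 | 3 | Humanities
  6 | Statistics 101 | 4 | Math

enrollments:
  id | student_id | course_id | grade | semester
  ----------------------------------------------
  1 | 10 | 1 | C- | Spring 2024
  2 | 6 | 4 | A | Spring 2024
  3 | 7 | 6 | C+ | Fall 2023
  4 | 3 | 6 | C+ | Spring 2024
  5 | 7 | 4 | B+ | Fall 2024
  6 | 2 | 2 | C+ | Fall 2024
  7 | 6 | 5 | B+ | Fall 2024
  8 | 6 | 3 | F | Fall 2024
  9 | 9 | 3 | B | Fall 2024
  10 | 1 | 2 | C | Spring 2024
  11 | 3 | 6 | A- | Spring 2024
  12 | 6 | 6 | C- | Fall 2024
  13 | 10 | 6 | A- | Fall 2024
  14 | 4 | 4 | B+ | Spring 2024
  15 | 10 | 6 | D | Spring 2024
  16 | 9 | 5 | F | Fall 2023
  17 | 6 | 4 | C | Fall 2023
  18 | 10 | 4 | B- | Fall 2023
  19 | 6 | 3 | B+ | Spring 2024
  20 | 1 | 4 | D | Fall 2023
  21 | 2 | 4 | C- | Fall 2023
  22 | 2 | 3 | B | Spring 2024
SELECT id, grade FROM enrollments WHERE grade <> 'B-'

Execution result:
id | grade
1 | C-
2 | A
3 | C+
4 | C+
5 | B+
6 | C+
7 | B+
8 | F
9 | B
10 | C
11 | A-
12 | C-
13 | A-
14 | B+
15 | D
16 | F
17 | C
19 | B+
20 | D
21 | C-
22 | B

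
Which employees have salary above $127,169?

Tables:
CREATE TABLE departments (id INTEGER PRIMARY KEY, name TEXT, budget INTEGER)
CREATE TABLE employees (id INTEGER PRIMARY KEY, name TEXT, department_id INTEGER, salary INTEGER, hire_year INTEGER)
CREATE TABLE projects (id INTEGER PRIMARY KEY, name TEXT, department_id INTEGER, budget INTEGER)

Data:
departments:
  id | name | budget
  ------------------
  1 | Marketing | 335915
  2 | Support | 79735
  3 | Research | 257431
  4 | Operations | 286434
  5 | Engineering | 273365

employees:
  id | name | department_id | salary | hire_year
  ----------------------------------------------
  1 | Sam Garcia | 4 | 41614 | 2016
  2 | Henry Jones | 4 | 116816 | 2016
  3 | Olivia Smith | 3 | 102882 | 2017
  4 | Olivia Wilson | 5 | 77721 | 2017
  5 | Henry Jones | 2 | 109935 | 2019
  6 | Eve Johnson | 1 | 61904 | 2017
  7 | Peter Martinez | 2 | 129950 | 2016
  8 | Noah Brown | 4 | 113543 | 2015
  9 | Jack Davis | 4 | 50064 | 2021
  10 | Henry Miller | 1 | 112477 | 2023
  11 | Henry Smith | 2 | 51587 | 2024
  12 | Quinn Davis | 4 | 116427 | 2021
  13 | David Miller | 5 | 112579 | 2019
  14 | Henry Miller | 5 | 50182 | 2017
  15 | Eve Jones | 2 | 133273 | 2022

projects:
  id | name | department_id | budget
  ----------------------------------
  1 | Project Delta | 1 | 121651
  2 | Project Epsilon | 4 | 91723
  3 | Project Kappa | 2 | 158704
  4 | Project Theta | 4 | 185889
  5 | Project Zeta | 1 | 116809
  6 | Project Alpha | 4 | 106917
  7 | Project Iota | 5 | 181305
SELECT name, salary FROM employees WHERE salary > 127169

Execution result:
name | salary
Peter Martinez | 129950
Eve Jones | 133273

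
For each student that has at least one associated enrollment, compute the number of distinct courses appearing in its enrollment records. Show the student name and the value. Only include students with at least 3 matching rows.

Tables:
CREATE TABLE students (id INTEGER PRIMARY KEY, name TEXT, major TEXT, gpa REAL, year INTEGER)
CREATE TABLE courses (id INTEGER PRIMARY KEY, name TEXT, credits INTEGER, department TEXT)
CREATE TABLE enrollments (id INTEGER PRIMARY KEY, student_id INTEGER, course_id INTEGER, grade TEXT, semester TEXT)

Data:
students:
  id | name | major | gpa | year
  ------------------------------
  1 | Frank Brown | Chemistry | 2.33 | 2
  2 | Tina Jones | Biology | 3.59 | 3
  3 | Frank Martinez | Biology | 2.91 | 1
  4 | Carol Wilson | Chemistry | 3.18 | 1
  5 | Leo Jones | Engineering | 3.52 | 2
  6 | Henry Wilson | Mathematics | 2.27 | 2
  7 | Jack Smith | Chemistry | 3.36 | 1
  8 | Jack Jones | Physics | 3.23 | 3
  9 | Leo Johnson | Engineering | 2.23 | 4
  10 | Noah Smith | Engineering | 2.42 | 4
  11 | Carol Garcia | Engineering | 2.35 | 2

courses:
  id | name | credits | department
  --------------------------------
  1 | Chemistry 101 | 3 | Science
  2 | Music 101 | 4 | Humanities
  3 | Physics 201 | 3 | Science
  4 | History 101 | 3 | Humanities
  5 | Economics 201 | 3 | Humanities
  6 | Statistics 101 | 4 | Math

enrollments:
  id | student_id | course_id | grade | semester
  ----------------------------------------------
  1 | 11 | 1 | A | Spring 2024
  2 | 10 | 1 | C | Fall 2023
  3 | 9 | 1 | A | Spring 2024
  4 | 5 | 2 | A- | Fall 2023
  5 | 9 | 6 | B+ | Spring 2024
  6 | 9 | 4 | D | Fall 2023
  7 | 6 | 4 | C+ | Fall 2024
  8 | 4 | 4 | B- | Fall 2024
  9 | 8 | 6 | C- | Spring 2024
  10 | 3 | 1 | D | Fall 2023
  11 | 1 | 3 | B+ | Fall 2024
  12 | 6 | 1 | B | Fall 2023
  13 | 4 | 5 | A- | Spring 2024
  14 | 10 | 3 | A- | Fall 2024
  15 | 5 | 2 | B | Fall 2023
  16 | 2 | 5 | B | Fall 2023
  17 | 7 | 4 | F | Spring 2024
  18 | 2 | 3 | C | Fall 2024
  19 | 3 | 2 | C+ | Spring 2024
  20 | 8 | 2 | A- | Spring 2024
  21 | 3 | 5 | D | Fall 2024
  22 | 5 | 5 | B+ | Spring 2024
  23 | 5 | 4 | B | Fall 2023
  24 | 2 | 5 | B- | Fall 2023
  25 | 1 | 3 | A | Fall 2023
SELECT p.name, COUNT(DISTINCT c.course_id) AS distinct_course_count FROM enrollments c JOIN students p ON c.student_id = p.id GROUP BY p.id, p.name HAVING COUNT(*) >= 3

Execution result:
name | distinct_course_count
Tina Jones | 2
Frank Martinez | 3
Leo Jones | 3
Leo Johnson | 3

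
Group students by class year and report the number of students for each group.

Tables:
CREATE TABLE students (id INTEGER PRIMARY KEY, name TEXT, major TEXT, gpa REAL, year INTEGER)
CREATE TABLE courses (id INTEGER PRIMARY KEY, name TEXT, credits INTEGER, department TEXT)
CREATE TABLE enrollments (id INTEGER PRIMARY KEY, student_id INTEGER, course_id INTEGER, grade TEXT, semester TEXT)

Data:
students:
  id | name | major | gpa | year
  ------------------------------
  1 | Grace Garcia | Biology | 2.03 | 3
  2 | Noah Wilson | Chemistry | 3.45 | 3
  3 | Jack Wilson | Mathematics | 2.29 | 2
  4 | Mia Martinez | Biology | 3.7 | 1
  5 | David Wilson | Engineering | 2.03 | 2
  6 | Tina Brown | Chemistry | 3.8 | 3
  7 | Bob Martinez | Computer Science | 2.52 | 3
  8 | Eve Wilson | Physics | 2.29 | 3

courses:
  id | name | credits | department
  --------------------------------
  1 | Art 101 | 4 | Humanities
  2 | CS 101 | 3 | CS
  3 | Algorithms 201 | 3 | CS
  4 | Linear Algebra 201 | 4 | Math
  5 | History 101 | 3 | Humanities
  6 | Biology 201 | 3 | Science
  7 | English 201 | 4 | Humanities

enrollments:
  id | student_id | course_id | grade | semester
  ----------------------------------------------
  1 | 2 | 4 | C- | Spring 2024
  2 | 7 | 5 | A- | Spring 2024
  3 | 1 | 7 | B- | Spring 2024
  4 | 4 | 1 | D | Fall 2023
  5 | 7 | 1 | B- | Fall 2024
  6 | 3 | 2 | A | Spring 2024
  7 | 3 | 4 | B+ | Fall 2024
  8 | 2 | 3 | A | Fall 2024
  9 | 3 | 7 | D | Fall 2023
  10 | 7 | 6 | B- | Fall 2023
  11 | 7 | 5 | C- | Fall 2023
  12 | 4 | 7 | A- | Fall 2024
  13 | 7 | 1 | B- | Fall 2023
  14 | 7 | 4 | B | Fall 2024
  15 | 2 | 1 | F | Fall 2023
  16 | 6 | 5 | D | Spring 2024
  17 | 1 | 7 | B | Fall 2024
SELECT year, COUNT(*) AS n FROM students GROUP BY year

Execution result:
year | n
1 | 1
2 | 2
3 | 5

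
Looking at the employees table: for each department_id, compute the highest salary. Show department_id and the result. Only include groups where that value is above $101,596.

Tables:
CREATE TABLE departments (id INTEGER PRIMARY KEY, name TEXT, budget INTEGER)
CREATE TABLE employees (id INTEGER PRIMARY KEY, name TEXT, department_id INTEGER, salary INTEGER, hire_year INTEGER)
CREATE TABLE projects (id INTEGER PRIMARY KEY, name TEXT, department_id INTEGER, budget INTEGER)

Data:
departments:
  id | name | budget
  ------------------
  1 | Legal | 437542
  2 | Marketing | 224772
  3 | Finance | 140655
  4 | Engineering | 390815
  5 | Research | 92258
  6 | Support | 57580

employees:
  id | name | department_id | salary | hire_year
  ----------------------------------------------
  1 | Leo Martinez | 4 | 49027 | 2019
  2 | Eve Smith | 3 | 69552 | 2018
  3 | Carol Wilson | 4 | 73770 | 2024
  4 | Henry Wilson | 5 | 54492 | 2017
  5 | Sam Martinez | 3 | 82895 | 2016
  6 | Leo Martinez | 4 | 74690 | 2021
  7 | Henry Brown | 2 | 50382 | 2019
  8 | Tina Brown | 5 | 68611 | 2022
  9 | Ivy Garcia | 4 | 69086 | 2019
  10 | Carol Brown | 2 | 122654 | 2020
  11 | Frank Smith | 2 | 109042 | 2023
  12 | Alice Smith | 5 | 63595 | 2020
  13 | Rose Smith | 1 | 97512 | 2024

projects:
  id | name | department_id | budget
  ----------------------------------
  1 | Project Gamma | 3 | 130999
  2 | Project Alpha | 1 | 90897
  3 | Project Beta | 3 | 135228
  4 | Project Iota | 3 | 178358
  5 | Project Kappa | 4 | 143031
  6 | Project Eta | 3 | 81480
SELECT department_id, MAX(salary) AS max_salary FROM employees GROUP BY department_id HAVING MAX(salary) > 101596

Execution result:
department_id | max_salary
2 | 122654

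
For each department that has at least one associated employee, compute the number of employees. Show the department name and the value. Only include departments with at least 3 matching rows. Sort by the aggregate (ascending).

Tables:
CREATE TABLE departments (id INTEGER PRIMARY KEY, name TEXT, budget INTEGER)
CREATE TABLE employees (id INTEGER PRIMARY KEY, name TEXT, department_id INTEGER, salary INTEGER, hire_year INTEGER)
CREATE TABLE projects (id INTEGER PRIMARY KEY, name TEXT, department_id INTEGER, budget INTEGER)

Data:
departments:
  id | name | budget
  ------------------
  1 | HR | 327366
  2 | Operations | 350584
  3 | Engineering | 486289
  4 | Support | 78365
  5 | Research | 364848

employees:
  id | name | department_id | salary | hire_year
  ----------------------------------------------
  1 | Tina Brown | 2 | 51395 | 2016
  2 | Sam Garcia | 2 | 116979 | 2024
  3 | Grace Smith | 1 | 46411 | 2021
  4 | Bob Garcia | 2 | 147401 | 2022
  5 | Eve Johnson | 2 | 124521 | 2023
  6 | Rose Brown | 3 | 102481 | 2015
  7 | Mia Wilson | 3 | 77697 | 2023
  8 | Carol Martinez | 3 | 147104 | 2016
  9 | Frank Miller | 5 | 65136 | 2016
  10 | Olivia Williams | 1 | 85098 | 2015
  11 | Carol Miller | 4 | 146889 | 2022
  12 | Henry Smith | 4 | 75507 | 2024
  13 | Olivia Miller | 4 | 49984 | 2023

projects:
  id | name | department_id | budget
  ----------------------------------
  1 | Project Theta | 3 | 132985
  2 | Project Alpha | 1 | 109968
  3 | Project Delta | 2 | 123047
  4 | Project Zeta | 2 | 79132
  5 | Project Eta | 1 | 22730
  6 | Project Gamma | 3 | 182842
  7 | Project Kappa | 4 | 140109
SELECT p.name, COUNT(*) AS n FROM employees c JOIN departments p ON c.department_id = p.id GROUP BY p.id, p.name HAVING COUNT(*) >= 3 ORDER BY n ASC

Execution result:
name | n
Engineering | 3
Support | 3
Operations | 4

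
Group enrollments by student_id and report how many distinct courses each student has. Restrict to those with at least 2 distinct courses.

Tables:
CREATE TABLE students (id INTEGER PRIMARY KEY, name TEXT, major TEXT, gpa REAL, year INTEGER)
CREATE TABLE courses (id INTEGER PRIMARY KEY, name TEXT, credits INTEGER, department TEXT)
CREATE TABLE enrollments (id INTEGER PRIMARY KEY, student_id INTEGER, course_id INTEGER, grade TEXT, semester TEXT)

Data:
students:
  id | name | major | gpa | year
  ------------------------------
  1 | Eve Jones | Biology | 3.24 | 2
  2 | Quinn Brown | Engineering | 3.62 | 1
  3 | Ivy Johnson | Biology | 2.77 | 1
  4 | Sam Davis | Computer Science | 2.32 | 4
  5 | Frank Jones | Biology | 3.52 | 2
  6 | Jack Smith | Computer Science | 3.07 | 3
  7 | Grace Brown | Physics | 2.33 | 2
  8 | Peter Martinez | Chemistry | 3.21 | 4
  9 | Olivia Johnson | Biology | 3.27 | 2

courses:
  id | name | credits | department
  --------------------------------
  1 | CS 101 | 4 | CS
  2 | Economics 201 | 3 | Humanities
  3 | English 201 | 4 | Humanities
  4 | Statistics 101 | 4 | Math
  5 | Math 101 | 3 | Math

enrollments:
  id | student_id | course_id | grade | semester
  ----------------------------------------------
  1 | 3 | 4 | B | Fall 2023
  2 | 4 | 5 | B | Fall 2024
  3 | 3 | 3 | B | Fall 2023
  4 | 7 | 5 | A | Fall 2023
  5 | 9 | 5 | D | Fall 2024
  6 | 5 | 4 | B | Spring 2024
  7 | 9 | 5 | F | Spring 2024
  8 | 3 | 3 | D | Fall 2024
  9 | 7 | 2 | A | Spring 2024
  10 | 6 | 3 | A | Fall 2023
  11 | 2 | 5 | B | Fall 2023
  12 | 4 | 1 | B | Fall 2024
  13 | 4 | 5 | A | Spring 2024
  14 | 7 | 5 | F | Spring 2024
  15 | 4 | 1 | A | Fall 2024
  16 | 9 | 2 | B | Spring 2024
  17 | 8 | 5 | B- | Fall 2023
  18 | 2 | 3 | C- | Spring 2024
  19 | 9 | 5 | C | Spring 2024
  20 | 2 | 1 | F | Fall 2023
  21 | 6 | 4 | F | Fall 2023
SELECT student_id, COUNT(DISTINCT course_id) AS distinct_course_count FROM enrollments GROUP BY student_id HAVING COUNT(DISTINCT course_id) >= 2

Execution result:
student_id | distinct_course_count
2 | 3
3 | 2
4 | 2
6 | 2
7 | 2
9 | 2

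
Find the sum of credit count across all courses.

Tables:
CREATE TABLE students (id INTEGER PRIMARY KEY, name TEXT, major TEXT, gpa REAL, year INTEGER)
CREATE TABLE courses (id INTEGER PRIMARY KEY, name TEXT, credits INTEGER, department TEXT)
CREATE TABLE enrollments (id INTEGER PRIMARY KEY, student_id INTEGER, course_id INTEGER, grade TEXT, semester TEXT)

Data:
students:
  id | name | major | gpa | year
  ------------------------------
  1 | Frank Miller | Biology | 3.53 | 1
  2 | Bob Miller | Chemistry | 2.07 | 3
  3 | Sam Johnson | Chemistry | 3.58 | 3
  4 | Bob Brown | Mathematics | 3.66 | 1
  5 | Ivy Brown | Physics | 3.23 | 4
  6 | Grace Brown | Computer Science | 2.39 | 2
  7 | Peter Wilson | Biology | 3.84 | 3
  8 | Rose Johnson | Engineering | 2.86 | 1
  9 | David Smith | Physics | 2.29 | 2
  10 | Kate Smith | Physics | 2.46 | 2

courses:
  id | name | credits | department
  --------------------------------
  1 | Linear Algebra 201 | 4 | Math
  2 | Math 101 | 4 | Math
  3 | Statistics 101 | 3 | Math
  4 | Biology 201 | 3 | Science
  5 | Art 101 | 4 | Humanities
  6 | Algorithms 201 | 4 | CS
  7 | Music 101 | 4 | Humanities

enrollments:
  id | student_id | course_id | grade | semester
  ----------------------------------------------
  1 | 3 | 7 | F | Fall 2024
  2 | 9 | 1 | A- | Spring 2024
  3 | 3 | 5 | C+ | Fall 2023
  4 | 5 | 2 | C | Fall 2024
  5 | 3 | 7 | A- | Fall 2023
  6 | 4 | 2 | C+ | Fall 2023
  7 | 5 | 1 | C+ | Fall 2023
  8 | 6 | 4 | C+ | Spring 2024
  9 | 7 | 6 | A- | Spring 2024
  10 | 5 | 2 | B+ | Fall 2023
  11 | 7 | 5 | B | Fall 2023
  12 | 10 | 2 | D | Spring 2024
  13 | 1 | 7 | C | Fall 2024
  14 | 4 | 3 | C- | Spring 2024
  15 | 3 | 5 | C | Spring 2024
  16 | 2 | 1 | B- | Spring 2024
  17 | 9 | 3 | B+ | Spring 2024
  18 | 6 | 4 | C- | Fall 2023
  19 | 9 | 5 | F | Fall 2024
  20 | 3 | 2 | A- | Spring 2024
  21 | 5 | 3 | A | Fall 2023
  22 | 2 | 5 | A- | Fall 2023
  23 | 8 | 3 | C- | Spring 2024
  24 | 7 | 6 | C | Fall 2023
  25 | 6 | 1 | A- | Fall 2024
SELECT SUM(credits) FROM courses

Execution result:
26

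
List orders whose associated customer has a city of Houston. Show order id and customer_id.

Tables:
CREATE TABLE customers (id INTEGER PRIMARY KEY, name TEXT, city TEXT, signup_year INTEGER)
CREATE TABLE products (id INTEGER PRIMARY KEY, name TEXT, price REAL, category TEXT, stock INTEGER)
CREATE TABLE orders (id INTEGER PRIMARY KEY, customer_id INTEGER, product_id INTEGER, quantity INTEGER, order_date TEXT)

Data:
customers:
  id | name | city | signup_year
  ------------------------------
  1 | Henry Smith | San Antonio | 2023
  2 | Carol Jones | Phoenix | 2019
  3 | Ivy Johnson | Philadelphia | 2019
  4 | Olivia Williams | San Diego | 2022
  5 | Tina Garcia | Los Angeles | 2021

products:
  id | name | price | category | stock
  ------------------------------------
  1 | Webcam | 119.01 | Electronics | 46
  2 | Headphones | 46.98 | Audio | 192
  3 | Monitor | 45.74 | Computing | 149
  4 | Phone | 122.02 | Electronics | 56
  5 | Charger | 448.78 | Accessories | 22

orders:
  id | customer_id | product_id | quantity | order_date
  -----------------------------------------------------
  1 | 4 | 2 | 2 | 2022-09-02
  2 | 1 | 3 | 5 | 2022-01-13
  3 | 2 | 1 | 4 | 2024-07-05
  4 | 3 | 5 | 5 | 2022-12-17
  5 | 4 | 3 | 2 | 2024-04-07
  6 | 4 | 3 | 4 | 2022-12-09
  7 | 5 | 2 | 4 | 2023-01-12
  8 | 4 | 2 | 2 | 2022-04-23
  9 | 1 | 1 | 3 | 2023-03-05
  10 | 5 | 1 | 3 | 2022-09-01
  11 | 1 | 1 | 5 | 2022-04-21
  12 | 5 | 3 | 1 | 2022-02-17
SELECT id, customer_id FROM orders WHERE customer_id IN (SELECT id FROM customers WHERE city = 'Houston')

Execution result:
(no rows)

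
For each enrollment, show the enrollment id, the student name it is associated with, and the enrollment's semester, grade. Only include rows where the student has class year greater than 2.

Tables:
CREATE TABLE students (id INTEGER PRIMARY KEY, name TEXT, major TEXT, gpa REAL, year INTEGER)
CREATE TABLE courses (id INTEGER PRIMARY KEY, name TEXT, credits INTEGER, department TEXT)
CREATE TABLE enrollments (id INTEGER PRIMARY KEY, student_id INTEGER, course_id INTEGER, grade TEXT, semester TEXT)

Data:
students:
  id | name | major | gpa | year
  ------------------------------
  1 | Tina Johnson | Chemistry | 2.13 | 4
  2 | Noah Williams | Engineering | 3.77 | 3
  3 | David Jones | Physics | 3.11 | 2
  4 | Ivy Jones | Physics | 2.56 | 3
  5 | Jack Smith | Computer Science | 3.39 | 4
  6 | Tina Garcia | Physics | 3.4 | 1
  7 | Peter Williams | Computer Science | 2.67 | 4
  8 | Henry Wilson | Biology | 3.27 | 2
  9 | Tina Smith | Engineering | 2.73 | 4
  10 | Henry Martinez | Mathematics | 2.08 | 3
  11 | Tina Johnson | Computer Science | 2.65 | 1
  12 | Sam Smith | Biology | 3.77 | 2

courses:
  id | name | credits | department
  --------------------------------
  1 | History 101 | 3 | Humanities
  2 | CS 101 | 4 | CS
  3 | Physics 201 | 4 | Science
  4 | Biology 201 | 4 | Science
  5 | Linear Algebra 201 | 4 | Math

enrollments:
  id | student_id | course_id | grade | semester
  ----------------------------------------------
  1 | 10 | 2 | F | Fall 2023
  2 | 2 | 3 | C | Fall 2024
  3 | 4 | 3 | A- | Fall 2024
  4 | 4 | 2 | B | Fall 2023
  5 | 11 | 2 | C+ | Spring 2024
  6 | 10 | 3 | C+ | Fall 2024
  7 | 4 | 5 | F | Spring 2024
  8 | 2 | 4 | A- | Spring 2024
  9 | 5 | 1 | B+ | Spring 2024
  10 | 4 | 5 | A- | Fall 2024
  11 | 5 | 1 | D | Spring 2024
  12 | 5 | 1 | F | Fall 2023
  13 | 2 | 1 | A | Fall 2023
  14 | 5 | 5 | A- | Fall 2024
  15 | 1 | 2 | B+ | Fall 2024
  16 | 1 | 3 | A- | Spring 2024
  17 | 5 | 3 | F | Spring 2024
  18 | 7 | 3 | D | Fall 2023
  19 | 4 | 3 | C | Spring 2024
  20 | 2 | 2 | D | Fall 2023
SELECT c.id, p.name AS student, c.semester, c.grade FROM enrollments c JOIN students p ON c.student_id = p.id WHERE p.year > 2

Execution result:
id | student | semester | grade
1 | Henry Martinez | Fall 2023 | F
2 | Noah Williams | Fall 2024 | C
3 | Ivy Jones | Fall 2024 | A-
4 | Ivy Jones | Fall 2023 | B
6 | Henry Martinez | Fall 2024 | C+
7 | Ivy Jones | Spring 2024 | F
8 | Noah Williams | Spring 2024 | A-
9 | Jack Smith | Spring 2024 | B+
10 | Ivy Jones | Fall 2024 | A-
11 | Jack Smith | Spring 2024 | D
12 | Jack Smith | Fall 2023 | F
13 | Noah Williams | Fall 2023 | A
14 | Jack Smith | Fall 2024 | A-
15 | Tina Johnson | Fall 2024 | B+
16 | Tina Johnson | Spring 2024 | A-
17 | Jack Smith | Spring 2024 | F
18 | Peter Williams | Fall 2023 | D
19 | Ivy Jones | Spring 2024 | C
20 | Noah Williams | Fall 2023 | D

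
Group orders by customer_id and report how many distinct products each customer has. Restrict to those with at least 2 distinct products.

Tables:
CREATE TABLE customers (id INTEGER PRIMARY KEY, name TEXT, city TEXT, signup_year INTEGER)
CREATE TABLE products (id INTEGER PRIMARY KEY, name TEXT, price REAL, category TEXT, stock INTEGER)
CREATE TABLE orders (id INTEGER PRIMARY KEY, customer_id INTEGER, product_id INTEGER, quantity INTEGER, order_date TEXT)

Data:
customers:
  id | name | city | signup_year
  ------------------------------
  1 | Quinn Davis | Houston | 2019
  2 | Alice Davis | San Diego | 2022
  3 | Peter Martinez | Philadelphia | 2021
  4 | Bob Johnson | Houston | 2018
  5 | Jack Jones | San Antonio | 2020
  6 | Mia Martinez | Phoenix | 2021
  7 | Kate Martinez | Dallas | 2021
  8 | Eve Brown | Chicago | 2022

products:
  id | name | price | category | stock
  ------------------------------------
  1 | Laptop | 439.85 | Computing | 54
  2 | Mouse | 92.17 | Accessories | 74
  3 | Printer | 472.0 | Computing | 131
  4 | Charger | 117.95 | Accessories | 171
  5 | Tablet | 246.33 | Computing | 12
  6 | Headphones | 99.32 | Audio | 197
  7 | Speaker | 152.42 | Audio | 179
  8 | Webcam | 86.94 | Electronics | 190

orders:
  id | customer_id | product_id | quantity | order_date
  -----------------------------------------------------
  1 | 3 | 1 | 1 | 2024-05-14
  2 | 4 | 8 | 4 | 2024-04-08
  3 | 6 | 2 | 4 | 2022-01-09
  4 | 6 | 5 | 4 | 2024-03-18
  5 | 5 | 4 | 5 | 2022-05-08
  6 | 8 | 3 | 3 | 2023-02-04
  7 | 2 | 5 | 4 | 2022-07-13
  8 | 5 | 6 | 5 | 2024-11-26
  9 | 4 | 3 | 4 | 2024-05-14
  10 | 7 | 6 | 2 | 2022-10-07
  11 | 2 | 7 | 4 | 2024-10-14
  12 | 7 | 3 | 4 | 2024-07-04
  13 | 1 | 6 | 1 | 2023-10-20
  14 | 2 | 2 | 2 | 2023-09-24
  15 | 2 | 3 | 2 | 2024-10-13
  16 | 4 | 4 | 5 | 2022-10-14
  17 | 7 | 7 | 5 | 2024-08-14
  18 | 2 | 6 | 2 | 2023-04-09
SELECT customer_id, COUNT(DISTINCT product_id) AS distinct_product_count FROM orders GROUP BY customer_id HAVING COUNT(DISTINCT product_id) >= 2

Execution result:
customer_id | distinct_product_count
2 | 5
4 | 3
5 | 2
6 | 2
7 | 3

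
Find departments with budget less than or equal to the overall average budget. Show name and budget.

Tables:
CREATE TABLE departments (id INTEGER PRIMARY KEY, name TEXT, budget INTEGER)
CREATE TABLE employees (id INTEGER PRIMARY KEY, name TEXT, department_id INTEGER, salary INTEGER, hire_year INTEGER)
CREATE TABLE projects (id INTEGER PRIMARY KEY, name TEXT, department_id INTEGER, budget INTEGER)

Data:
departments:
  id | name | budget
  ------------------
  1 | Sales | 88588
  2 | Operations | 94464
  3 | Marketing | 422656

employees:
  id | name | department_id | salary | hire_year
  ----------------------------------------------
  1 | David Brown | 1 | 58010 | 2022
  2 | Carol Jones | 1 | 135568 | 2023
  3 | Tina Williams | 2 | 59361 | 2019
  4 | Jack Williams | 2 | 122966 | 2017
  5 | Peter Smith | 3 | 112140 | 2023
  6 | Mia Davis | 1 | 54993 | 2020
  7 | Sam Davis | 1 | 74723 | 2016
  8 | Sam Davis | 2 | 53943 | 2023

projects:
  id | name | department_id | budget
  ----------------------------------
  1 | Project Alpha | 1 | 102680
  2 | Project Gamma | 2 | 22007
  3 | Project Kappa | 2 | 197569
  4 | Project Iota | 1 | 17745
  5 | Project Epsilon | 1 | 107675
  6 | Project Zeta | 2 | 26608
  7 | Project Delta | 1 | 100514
SELECT name, budget FROM departments WHERE budget <= (SELECT AVG(budget) FROM departments)

Execution result:
name | budget
Sales | 88588
Operations | 94464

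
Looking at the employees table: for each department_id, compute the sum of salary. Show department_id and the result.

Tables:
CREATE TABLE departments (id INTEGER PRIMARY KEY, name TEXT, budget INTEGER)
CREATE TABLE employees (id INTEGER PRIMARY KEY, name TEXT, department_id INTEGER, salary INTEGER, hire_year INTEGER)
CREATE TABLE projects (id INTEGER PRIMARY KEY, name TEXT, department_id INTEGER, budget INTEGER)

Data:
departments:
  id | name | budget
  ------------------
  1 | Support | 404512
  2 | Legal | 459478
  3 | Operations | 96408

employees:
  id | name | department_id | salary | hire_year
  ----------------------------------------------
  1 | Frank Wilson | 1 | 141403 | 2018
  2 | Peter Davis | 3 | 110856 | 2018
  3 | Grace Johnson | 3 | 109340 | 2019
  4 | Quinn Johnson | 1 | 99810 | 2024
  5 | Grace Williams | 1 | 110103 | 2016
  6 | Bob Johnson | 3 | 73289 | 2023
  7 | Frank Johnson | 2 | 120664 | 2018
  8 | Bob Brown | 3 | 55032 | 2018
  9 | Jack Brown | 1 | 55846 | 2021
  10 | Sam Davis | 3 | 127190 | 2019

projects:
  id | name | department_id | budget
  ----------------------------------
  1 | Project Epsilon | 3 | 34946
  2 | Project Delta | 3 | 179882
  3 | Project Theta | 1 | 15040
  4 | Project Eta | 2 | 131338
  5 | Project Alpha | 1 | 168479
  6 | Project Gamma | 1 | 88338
SELECT department_id, SUM(salary) AS sum_salary FROM employees GROUP BY department_id

Execution result:
department_id | sum_salary
1 | 407162
2 | 120664
3 | 475707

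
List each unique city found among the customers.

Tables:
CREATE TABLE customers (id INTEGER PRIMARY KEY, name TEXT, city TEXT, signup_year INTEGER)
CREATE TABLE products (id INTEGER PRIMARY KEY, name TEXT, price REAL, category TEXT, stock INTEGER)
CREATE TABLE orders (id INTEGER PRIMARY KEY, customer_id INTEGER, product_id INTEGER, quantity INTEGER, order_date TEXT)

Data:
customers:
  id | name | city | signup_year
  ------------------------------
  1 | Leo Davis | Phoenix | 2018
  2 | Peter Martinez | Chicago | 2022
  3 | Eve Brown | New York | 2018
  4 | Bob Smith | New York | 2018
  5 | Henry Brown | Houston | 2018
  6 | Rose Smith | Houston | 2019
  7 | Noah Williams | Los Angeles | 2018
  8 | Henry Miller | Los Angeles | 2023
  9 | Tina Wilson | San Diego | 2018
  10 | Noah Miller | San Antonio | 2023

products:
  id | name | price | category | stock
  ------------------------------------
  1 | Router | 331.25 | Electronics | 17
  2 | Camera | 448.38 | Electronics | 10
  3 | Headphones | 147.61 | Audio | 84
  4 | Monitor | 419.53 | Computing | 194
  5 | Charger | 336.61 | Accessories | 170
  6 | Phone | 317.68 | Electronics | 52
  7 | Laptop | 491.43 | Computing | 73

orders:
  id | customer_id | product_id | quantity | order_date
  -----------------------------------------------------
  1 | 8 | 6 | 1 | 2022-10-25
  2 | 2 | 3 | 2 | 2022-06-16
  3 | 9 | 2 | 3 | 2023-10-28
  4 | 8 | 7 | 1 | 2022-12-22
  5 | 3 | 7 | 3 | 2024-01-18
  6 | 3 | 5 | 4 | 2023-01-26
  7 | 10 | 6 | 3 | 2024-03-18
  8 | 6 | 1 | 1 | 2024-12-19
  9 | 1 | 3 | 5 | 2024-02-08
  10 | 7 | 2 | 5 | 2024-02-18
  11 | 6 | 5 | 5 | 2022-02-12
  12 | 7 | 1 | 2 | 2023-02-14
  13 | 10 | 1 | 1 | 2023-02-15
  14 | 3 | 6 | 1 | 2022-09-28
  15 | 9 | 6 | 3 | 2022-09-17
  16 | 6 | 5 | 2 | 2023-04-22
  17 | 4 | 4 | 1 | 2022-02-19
SELECT DISTINCT city FROM customers

Execution result:
city
Phoenix
Chicago
New York
Houston
Los Angeles
San Diego
San Antonio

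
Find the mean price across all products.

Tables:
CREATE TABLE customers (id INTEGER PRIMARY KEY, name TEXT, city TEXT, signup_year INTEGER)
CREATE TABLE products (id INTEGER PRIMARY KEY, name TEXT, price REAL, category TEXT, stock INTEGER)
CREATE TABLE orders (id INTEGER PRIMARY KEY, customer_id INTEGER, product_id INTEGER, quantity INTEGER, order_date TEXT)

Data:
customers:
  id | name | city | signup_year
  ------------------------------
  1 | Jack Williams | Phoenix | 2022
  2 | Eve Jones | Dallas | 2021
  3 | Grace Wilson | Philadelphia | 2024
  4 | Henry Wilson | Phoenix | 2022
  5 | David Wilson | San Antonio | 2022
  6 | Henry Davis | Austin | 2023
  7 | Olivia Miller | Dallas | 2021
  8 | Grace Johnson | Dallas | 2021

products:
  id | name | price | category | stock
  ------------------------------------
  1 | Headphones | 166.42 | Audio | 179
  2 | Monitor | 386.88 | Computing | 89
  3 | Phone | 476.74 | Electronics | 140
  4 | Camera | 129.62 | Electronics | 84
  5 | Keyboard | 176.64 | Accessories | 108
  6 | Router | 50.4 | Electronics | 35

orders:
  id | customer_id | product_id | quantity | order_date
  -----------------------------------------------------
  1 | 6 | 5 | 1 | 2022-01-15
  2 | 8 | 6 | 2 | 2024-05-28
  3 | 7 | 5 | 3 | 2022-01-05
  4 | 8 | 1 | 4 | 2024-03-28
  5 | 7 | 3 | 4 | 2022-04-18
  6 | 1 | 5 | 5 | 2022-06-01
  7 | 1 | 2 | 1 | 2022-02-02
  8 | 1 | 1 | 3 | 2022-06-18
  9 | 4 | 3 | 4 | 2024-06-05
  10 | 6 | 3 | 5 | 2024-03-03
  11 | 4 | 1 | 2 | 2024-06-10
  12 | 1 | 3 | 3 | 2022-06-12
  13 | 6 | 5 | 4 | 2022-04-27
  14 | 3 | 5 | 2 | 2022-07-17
SELECT AVG(price) FROM products

Execution result:
231.12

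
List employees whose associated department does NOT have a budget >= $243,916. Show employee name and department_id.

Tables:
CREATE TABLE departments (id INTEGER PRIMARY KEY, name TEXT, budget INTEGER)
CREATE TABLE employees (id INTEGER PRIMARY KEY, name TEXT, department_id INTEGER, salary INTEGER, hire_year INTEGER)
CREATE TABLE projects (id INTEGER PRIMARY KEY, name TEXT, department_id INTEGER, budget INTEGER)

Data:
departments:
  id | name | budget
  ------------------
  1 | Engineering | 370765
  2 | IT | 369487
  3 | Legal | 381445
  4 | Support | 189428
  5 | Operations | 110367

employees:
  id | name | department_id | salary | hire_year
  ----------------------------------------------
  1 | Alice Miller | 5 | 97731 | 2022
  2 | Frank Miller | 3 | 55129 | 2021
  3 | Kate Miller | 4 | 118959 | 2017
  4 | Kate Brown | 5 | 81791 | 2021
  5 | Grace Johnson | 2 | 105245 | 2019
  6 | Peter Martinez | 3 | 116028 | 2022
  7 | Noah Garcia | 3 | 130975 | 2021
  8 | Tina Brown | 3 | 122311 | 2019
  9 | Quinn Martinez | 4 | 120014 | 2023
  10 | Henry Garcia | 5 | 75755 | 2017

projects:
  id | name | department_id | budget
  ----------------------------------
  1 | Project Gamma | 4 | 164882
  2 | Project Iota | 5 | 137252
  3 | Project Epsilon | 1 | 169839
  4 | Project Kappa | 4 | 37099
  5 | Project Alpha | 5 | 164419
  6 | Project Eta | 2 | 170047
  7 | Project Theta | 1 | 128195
SELECT name, department_id FROM employees WHERE department_id NOT IN (SELECT id FROM departments WHERE budget >= 243916)

Execution result:
name | department_id
Alice Miller | 5
Kate Miller | 4
Kate Brown | 5
Quinn Martinez | 4
Henry Garcia | 5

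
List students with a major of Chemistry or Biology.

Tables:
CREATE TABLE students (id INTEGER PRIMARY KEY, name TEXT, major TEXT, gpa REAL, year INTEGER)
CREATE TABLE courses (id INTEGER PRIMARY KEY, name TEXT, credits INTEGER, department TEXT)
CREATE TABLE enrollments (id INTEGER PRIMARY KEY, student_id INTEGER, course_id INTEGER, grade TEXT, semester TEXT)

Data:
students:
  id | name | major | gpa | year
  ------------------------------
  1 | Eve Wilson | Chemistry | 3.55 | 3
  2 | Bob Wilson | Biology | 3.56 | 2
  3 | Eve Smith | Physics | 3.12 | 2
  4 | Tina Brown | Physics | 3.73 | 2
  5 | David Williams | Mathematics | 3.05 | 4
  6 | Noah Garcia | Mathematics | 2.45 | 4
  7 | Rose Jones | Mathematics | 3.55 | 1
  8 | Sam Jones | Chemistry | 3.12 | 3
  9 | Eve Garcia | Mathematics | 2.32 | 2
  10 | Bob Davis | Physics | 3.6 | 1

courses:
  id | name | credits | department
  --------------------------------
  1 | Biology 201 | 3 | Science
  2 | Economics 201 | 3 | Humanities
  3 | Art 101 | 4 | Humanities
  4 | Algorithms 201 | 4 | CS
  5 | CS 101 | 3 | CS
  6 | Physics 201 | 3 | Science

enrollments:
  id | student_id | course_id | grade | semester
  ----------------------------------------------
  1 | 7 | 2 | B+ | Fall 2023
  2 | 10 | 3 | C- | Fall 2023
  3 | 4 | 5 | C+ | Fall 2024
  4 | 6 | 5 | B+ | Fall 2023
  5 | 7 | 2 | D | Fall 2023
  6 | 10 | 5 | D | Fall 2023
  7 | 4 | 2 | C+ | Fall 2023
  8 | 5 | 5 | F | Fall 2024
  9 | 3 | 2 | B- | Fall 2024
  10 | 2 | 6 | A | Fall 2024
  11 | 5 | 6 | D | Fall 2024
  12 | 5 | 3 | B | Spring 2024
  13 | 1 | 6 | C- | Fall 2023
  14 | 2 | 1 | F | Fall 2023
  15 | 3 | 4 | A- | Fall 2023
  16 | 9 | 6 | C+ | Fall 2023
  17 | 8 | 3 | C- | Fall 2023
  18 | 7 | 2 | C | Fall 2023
SELECT name, major FROM students WHERE major IN ('Chemistry', 'Biology')

Execution result:
name | major
Eve Wilson | Chemistry
Bob Wilson | Biology
Sam Jones | Chemistry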